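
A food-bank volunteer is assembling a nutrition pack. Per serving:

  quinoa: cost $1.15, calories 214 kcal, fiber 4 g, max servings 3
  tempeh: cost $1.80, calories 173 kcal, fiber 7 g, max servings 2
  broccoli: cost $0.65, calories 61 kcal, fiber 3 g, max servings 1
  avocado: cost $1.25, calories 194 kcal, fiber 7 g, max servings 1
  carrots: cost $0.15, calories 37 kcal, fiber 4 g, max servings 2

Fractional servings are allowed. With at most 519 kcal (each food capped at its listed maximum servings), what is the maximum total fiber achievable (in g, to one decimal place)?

26.4 g

Fiber per kcal: carrots 0.1081, broccoli 0.04918, tempeh 0.04046, avocado 0.03608, quinoa 0.01869.
Take 2 servings of carrots: uses 74 kcal, +8.0 g fiber (running total 8.0 g).
Take 1 serving of broccoli: uses 61 kcal, +3.0 g fiber (running total 11.0 g).
Take 2 servings of tempeh: uses 346 kcal, +14.0 g fiber (running total 25.0 g).
Take 0.1959 servings of avocado: uses 38 kcal, +1.4 g fiber (running total 26.4 g).
Greedy by best ratio exhausts the calories allowance optimally: 26.4 g.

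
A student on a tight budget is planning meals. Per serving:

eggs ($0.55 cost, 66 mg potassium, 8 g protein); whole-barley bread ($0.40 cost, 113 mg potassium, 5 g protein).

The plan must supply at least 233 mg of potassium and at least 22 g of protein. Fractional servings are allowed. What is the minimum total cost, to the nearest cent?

$1.55

Check every corner: each single food scaled to meet both minima, and each pair solved so both constraints bind.
eggs only: max(233/66, 22/8) = 3.53 servings → $1.94.
whole-barley bread only: max(233/113, 22/5) = 4.4 servings → $1.76.
eggs + whole-barley bread with both tight: 2.301 servings and 0.7178 servings → $1.55.
Cheapest feasible corner: $1.55.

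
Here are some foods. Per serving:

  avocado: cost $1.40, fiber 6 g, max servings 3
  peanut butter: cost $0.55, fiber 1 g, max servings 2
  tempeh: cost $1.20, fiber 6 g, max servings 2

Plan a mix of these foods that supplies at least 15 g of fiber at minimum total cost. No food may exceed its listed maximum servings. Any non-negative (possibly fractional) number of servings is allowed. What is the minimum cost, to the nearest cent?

Cost per g of fiber: tempeh $0.2000, avocado $0.2333, peanut butter $0.5500.
Take 2 servings of tempeh: +12.0 g fiber for $2.40 (total $2.40, still need 3.0 g).
Take 0.5 servings of avocado: +3.0 g fiber for $0.70 (total $3.10, still need 0.0 g).
Filling from the cheapest source first is optimal under one linear minimum: $3.10.

$3.10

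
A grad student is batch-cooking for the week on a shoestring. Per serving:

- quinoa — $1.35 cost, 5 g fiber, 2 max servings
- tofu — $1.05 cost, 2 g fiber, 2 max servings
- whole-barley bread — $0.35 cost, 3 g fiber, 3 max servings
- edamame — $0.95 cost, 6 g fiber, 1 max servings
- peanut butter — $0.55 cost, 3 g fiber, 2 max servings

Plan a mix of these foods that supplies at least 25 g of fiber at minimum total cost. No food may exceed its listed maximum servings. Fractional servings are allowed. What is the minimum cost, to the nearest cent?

$4.18

Cost per g of fiber: whole-barley bread $0.1167, edamame $0.1583, peanut butter $0.1833, quinoa $0.2700, tofu $0.5250.
Take 3 servings of whole-barley bread: +9.0 g fiber for $1.05 (total $1.05, still need 16.0 g).
Take 1 serving of edamame: +6.0 g fiber for $0.95 (total $2.00, still need 10.0 g).
Take 2 servings of peanut butter: +6.0 g fiber for $1.10 (total $3.10, still need 4.0 g).
Take 0.8 servings of quinoa: +4.0 g fiber for $1.08 (total $4.18, still need 0.0 g).
Filling from the cheapest source first is optimal under one linear minimum: $4.18.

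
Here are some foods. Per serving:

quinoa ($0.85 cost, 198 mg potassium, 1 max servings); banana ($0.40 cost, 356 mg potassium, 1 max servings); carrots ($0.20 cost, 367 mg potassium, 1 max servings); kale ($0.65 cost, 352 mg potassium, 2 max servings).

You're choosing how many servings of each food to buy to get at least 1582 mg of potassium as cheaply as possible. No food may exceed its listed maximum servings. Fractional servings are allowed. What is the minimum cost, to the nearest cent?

$2.57

Cost per mg of potassium: carrots $0.0005, banana $0.0011, kale $0.0018, quinoa $0.0043.
Take 1 serving of carrots: +367.0 mg potassium for $0.20 (total $0.20, still need 1215.0 mg).
Take 1 serving of banana: +356.0 mg potassium for $0.40 (total $0.60, still need 859.0 mg).
Take 2 servings of kale: +704.0 mg potassium for $1.30 (total $1.90, still need 155.0 mg).
Take 0.7828 servings of quinoa: +155.0 mg potassium for $0.67 (total $2.57, still need 0.0 mg).
Greedy by cheapest-per-mg is optimal for a single linear constraint, so the minimum cost is $2.57.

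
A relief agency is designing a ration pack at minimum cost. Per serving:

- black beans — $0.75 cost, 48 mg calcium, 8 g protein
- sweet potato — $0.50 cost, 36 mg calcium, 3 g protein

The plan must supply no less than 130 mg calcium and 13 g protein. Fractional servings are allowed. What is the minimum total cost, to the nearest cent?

With two linear requirements the optimum uses one or two foods; enumerate the corners.
black beans only: max(130/48, 13/8) = 2.708 servings → $2.03.
sweet potato only: max(130/36, 13/3) = 4.333 servings → $2.17.
black beans + sweet potato with both tight: 0.5417 servings and 2.889 servings → $1.85.
Cheapest feasible corner: $1.85.

$1.85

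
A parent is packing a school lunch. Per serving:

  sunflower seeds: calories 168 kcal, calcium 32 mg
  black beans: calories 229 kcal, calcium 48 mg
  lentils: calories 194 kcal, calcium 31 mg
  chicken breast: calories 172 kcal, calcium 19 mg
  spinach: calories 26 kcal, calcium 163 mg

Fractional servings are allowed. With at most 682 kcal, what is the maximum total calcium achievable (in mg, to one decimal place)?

Calcium per kcal: spinach 6.269, black beans 0.2096, sunflower seeds 0.1905, lentils 0.1598, chicken breast 0.1105.
With no serving limits, spend the whole calories allowance on spinach: 682 kcal / 26 kcal × 163 mg = 4275.6 mg.

4275.6 mg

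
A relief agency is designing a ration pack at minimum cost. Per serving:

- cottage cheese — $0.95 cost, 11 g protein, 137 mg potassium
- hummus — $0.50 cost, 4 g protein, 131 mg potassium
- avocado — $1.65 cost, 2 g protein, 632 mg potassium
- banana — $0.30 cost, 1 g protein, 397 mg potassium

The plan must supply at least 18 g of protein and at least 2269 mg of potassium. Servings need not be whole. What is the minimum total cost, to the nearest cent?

With two linear requirements the optimum uses one or two foods; enumerate the corners.
cottage cheese only: max(18/11, 2269/137) = 16.56 servings → $15.73.
hummus only: max(18/4, 2269/131) = 17.32 servings → $8.66.
avocado only: max(18/2, 2269/632) = 9 servings → $14.85.
banana only: max(18/1, 2269/397) = 18 servings → $5.40.
cottage cheese + hummus: the both-tight solution has a negative serving — not a feasible corner.
cottage cheese + avocado with both tight: 1.024 servings and 3.368 servings → $6.53.
cottage cheese + banana with both tight: 1.153 servings and 5.317 servings → $2.69.
hummus + avocado with both tight: 3.018 servings and 2.965 servings → $6.40.
hummus + banana with both tight: 3.347 servings and 4.611 servings → $3.06.
avocado + banana: the both-tight solution has a negative serving — not a feasible corner.
So the least-cost plan costs $2.69.

$2.69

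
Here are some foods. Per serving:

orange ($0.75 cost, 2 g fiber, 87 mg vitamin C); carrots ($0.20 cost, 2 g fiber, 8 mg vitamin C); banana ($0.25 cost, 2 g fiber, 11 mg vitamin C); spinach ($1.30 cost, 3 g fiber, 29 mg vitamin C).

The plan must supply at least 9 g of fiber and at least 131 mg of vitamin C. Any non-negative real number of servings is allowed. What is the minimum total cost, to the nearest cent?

A basic optimal solution has at most two foods positive. Try each food alone and each pair with both targets met exactly.
orange only: max(9/2, 131/87) = 4.5 servings → $3.38.
carrots only: max(9/2, 131/8) = 16.38 servings → $3.27.
banana only: max(9/2, 131/11) = 11.91 servings → $2.98.
spinach only: max(9/3, 131/29) = 4.517 servings → $5.87.
orange + carrots with both tight: 1.203 servings and 3.297 servings → $1.56.
orange + banana with both tight: 1.072 servings and 3.428 servings → $1.66.
orange + spinach with both tight: 0.6502 servings and 2.567 servings → $3.82.
carrots + banana with both targets exact would need a negative amount; discard.
carrots + spinach: the both-tight solution has a negative serving — not a feasible corner.
banana + spinach with both targets exact would need a negative amount; discard.
So the least-cost plan costs $1.56.

$1.56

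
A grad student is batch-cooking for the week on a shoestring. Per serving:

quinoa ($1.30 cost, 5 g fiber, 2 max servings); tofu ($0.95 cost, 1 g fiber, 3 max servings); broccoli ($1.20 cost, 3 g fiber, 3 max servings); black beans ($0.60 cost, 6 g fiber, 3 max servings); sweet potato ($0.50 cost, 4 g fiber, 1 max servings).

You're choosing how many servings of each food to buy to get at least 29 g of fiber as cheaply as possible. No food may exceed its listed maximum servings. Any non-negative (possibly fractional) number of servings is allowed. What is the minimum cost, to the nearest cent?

Cost per g of fiber: black beans $0.1000, sweet potato $0.1250, quinoa $0.2600, broccoli $0.4000, tofu $0.9500.
Take 3 servings of black beans: +18.0 g fiber for $1.80 (total $1.80, still need 11.0 g).
Take 1 serving of sweet potato: +4.0 g fiber for $0.50 (total $2.30, still need 7.0 g).
Take 1.4 servings of quinoa: +7.0 g fiber for $1.82 (total $4.12, still need 0.0 g).
Filling from the cheapest source first is optimal under one linear minimum: $4.12.

$4.12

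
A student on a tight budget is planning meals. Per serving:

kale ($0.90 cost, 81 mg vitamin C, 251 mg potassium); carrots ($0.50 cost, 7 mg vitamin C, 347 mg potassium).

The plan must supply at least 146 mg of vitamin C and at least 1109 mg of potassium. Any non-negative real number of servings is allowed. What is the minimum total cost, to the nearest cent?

$2.47

At the optimum either one food covers both requirements or two foods hit both targets exactly; no other combination can be cheaper.
kale only: max(146/81, 1109/251) = 4.418 servings → $3.98.
carrots only: max(146/7, 1109/347) = 20.86 servings → $10.43.
kale + carrots with both tight: 1.628 servings and 2.018 servings → $2.47.
The minimum over all feasible corners is $2.47.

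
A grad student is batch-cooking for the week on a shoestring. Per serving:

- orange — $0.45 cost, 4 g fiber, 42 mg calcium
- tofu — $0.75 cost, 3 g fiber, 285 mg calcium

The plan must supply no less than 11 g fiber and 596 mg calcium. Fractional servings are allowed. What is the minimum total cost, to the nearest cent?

This is a tiny linear program; its minimum lies at a vertex of the feasible set. List the vertices and price them.
orange only: max(11/4, 596/42) = 14.19 servings → $6.39.
tofu only: max(11/3, 596/285) = 3.667 servings → $2.75.
orange + tofu with both tight: 1.328 servings and 1.895 servings → $2.02.
So the least-cost plan costs $2.02.

$2.02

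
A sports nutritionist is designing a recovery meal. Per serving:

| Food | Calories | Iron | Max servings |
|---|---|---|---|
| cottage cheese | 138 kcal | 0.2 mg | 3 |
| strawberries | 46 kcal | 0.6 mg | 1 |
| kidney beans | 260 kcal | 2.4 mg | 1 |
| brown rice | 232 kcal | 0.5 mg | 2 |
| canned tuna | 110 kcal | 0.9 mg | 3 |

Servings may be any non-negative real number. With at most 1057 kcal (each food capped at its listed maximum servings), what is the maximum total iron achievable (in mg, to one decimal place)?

6.6 mg

Iron per kcal: strawberries 0.01304, kidney beans 0.009231, canned tuna 0.008182, brown rice 0.002155, cottage cheese 0.001449.
Take 1 serving of strawberries: uses 46 kcal, +0.6 mg iron (running total 0.6 mg).
Take 1 serving of kidney beans: uses 260 kcal, +2.4 mg iron (running total 3.0 mg).
Take 3 servings of canned tuna: uses 330 kcal, +2.7 mg iron (running total 5.7 mg).
Take 1.815 servings of brown rice: uses 421 kcal, +0.9 mg iron (running total 6.6 mg).
Greedy by best ratio exhausts the calories allowance optimally: 6.6 mg.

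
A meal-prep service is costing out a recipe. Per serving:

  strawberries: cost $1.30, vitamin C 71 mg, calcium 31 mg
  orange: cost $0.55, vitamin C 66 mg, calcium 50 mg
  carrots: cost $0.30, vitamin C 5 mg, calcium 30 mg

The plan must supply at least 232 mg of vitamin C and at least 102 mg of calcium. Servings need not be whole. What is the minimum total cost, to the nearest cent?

$1.93

For a min-cost LP with two ≥-constraints, a basic feasible solution has at most two positive variables.
strawberries only: max(232/71, 102/31) = 3.29 servings → $4.28.
orange only: max(232/66, 102/50) = 3.515 servings → $1.93.
carrots only: max(232/5, 102/30) = 46.4 servings → $13.92.
strawberries + orange with both tight: 3.237 servings and 0.03324 servings → $4.23.
strawberries + carrots with both tight: 3.266 servings and 0.02532 servings → $4.25.
orange + carrots: the both-tight solution has a negative serving — not a feasible corner.
The minimum over all feasible corners is $1.93.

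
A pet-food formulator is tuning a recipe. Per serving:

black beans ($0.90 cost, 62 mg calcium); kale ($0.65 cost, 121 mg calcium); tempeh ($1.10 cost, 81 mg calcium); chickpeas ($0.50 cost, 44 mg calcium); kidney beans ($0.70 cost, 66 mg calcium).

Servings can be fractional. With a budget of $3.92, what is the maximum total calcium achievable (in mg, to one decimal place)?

729.7 mg

Calcium per dollar: kale 186.2, kidney beans 94.29, chickpeas 88, tempeh 73.64, black beans 68.89.
With no serving limits, spend the whole cost allowance on kale: $3.92 / $0.65 × 121 mg = 729.7 mg.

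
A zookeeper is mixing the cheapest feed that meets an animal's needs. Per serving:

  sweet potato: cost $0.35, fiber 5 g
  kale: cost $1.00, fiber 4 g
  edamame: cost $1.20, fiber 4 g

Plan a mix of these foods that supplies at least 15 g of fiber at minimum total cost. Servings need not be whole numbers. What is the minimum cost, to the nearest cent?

$1.05

Cost per g of fiber: sweet potato $0.0700, kale $0.2500, edamame $0.3000.
With no serving limits, use only sweet potato: 15 g / 5 g = 3 servings × $0.35 = $1.05.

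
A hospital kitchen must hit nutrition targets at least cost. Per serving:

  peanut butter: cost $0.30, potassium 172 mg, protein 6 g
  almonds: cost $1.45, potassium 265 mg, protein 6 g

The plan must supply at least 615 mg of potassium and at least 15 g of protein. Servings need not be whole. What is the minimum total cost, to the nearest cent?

$1.07

peanut butter only: max(615/172, 15/6) = 3.576 servings → $1.07.
almonds only: max(615/265, 15/6) = 2.5 servings → $3.62.
peanut butter + almonds with both tight: 0.5108 servings and 1.989 servings → $3.04.
Cheapest feasible corner: $1.07.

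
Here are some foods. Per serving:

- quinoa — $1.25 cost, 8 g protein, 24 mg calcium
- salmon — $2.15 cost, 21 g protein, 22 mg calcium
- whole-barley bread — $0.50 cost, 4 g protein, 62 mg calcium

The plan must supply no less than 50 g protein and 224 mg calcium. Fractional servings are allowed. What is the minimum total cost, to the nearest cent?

Two binding constraints pin down two serving amounts, so the optimal mix uses at most two foods. The candidates are each food alone (scaled to the tighter of protein/calcium) and each pair with both constraints tight.
quinoa only: max(50/8, 224/24) = 9.333 servings → $11.67.
salmon only: max(50/21, 224/22) = 10.18 servings → $21.89.
whole-barley bread only: max(50/4, 224/62) = 12.5 servings → $6.25.
quinoa + salmon: intersection lies outside the first quadrant.
quinoa + whole-barley bread with both tight: 5.51 servings and 1.48 servings → $7.63.
salmon + whole-barley bread with both tight: 1.815 servings and 2.969 servings → $5.39.
So the least-cost plan costs $5.39.

$5.39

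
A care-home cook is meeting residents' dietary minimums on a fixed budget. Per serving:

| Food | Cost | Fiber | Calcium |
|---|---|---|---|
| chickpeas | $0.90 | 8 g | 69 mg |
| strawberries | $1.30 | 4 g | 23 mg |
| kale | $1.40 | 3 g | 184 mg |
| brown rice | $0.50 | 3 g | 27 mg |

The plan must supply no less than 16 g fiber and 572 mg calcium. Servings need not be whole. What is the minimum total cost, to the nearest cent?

$4.72

chickpeas only: max(16/8, 572/69) = 8.29 servings → $7.46.
strawberries only: max(16/4, 572/23) = 24.87 servings → $32.33.
kale only: max(16/3, 572/184) = 5.333 servings → $7.47.
brown rice only: max(16/3, 572/27) = 21.19 servings → $10.59.
chickpeas + strawberries with both targets exact would need a negative amount; discard.
chickpeas + kale with both tight: 0.9708 servings and 2.745 servings → $4.72.
chickpeas + brown rice: the both-tight solution has a negative serving — not a feasible corner.
strawberries + kale with both tight: 1.841 servings and 2.879 servings → $6.42.
strawberries + brown rice: intersection lies outside the first quadrant.
kale + brown rice with both tight: 2.726 servings and 2.607 servings → $5.12.
The minimum over all feasible corners is $4.72.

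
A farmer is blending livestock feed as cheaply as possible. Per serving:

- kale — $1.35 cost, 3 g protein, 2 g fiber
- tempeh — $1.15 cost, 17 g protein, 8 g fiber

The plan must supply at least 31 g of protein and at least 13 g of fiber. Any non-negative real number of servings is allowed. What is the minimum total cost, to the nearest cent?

kale only: max(31/3, 13/2) = 10.33 servings → $13.95.
tempeh only: max(31/17, 13/8) = 1.824 servings → $2.10.
kale + tempeh: intersection lies outside the first quadrant.
Cheapest feasible corner: $2.10.

$2.10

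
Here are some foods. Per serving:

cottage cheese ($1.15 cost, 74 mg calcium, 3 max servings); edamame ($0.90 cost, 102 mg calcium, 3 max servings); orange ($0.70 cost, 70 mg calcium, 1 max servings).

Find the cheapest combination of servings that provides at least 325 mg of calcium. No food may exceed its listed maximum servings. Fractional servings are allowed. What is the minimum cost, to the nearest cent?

$2.89

Cost per mg of calcium: edamame $0.0088, orange $0.0100, cottage cheese $0.0155.
Take 3 servings of edamame: +306.0 mg calcium for $2.70 (total $2.70, still need 19.0 mg).
Take 0.2714 servings of orange: +19.0 mg calcium for $0.19 (total $2.89, still need 0.0 mg).
Filling from the cheapest source first is optimal under one linear minimum: $2.89.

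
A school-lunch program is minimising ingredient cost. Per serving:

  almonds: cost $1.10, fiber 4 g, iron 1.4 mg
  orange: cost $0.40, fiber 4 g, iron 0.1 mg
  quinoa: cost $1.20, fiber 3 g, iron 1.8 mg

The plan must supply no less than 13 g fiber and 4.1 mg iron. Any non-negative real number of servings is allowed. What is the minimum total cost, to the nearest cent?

almonds only: max(13/4, 4.1/1.4) = 3.25 servings → $3.58.
orange only: max(13/4, 4.1/0.1) = 41 servings → $16.40.
quinoa only: max(13/3, 4.1/1.8) = 4.333 servings → $5.20.
almonds + orange with both tight: 2.904 servings and 0.3462 servings → $3.33.
almonds + quinoa: the both-tight solution has a negative serving — not a feasible corner.
orange + quinoa with both tight: 1.609 servings and 2.188 servings → $3.27.
The minimum over all feasible corners is $3.27.

$3.27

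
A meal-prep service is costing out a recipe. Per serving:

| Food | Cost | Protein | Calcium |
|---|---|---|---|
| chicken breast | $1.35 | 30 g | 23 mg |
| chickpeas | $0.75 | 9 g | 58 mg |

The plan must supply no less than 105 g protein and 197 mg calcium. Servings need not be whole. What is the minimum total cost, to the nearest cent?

Minimising a linear cost over {protein ≥ 105, calcium ≥ 197, servings ≥ 0} — the optimum is at a vertex, using one or two foods.
chicken breast only: max(105/30, 197/23) = 8.565 servings → $11.56.
chickpeas only: max(105/9, 197/58) = 11.67 servings → $8.75.
chicken breast + chickpeas with both tight: 2.816 servings and 2.28 servings → $5.51.
Cheapest feasible corner: $5.51.

$5.51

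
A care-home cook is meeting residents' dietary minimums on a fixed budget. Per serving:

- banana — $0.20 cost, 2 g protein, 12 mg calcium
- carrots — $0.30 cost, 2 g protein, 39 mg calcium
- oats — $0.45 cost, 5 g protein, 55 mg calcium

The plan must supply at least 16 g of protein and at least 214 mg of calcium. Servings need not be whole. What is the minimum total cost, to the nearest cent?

This is a tiny linear program; its minimum lies at a vertex of the feasible set. List the vertices and price them.
banana only: max(16/2, 214/12) = 17.83 servings → $3.57.
carrots only: max(16/2, 214/39) = 8 servings → $2.40.
oats only: max(16/5, 214/55) = 3.891 servings → $1.75.
banana + carrots with both tight: 3.63 servings and 4.37 servings → $2.04.
banana + oats: the both-tight solution has a negative serving — not a feasible corner.
carrots + oats with both tight: 2.235 servings and 2.306 servings → $1.71.
Cheapest feasible corner: $1.71.

$1.71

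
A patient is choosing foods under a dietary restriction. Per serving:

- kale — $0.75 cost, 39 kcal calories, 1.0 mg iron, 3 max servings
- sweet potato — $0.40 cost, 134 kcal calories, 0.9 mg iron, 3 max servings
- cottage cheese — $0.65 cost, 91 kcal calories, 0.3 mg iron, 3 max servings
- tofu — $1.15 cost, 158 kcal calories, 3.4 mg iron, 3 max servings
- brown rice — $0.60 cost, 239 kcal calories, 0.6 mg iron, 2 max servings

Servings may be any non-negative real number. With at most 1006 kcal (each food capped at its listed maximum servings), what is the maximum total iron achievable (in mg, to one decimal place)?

Iron per kcal: kale 0.02564, tofu 0.02152, sweet potato 0.006716, cottage cheese 0.003297, brown rice 0.00251.
Take 3 servings of kale: uses 117 kcal, +3.0 mg iron (running total 3.0 mg).
Take 3 servings of tofu: uses 474 kcal, +10.2 mg iron (running total 13.2 mg).
Take 3 servings of sweet potato: uses 402 kcal, +2.7 mg iron (running total 15.9 mg).
Take 0.1429 servings of cottage cheese: uses 13 kcal, +0.0 mg iron (running total 15.9 mg).
Greedy by best ratio exhausts the calories allowance optimally: 15.9 mg.

15.9 mg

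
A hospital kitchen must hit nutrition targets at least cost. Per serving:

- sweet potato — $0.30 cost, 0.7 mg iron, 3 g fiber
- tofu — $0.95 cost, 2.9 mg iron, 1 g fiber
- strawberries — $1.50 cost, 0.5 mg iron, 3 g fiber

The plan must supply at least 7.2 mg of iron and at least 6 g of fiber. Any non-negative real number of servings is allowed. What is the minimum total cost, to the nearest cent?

The cheapest plan sits at a corner of the feasible region — with two constraints it uses at most two foods.
sweet potato only: max(7.2/0.7, 6/3) = 10.29 servings → $3.09.
tofu only: max(7.2/2.9, 6/1) = 6 servings → $5.70.
strawberries only: max(7.2/0.5, 6/3) = 14.4 servings → $21.60.
sweet potato + tofu with both tight: 1.275 servings and 2.175 servings → $2.45.
sweet potato + strawberries: the both-tight solution has a negative serving — not a feasible corner.
tofu + strawberries with both tight: 2.268 servings and 1.244 servings → $4.02.
The minimum over all feasible corners is $2.45.

$2.45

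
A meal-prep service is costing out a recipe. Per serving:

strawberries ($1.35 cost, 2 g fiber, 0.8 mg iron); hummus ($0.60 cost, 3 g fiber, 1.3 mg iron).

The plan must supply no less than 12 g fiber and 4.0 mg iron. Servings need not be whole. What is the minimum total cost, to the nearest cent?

$2.40

Minimising a linear cost over {fiber ≥ 12, iron ≥ 4.0, servings ≥ 0} — the optimum is at a vertex, using one or two foods.
strawberries only: max(12/2, 4.0/0.8) = 6 servings → $8.10.
hummus only: max(12/3, 4.0/1.3) = 4 servings → $2.40.
strawberries + hummus with both targets exact would need a negative amount; discard.
Cheapest feasible corner: $2.40.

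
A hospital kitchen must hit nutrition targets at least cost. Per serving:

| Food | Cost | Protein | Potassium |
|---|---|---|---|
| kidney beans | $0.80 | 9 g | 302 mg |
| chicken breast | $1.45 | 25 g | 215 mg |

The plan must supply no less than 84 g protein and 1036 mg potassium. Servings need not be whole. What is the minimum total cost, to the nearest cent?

For a min-cost LP with two ≥-constraints, a basic feasible solution has at most two positive variables.
kidney beans only: max(84/9, 1036/302) = 9.333 servings → $7.47.
chicken breast only: max(84/25, 1036/215) = 4.819 servings → $6.99.
kidney beans + chicken breast with both tight: 1.396 servings and 2.857 servings → $5.26.
Cheapest feasible corner: $5.26.

$5.26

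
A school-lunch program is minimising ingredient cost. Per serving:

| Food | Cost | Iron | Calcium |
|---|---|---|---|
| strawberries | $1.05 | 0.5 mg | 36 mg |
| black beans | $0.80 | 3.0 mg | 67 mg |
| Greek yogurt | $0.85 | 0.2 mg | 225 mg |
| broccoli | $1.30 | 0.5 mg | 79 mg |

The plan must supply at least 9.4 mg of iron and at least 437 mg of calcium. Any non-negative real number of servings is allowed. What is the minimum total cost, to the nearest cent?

$3.33

strawberries only: max(9.4/0.5, 437/36) = 18.8 servings → $19.74.
black beans only: max(9.4/3.0, 437/67) = 6.522 servings → $5.22.
Greek yogurt only: max(9.4/0.2, 437/225) = 47 servings → $39.95.
broccoli only: max(9.4/0.5, 437/79) = 18.8 servings → $24.44.
strawberries + black beans with both tight: 9.144 servings and 1.609 servings → $10.89.
strawberries + Greek yogurt: intersection lies outside the first quadrant.
strawberries + broccoli with both targets exact would need a negative amount; discard.
black beans + Greek yogurt with both tight: 3.065 servings and 1.03 servings → $3.33.
black beans + broccoli with both tight: 2.575 servings and 3.347 servings → $6.41.
Greek yogurt + broccoli: the both-tight solution has a negative serving — not a feasible corner.
Cheapest feasible corner: $3.33.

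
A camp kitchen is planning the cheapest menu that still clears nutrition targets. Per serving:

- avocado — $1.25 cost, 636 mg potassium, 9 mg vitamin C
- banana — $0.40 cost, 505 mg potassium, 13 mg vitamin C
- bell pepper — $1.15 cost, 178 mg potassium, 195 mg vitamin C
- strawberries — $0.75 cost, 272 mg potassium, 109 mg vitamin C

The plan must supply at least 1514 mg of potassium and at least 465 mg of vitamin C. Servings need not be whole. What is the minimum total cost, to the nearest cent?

Compare the cost at each extreme point of the feasible region.
avocado only: max(1514/636, 465/9) = 51.67 servings → $64.58.
banana only: max(1514/505, 465/13) = 35.77 servings → $14.31.
bell pepper only: max(1514/178, 465/195) = 8.506 servings → $9.78.
strawberries only: max(1514/272, 465/109) = 5.566 servings → $4.17.
avocado + banana: intersection lies outside the first quadrant.
avocado + bell pepper with both tight: 1.736 servings and 2.305 servings → $4.82.
avocado + strawberries with both tight: 0.5764 servings and 4.218 servings → $3.88.
banana + bell pepper with both tight: 2.209 servings and 2.237 servings → $3.46.
banana + strawberries with both tight: 0.7483 servings and 4.177 servings → $3.43.
bell pepper + strawberries with both targets exact would need a negative amount; discard.
Cheapest feasible corner: $3.43.

$3.43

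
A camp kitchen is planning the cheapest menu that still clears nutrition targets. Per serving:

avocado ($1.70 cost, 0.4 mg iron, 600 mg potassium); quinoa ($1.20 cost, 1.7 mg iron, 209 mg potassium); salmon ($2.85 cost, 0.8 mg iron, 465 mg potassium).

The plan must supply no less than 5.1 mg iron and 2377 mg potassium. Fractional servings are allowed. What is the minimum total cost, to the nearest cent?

A basic optimal solution has at most two foods positive. Try each food alone and each pair with both targets met exactly.
avocado only: max(5.1/0.4, 2377/600) = 12.75 servings → $21.68.
quinoa only: max(5.1/1.7, 2377/209) = 11.37 servings → $13.65.
salmon only: max(5.1/0.8, 2377/465) = 6.375 servings → $18.17.
avocado + quinoa with both tight: 3.177 servings and 2.252 servings → $8.10.
avocado + salmon: the both-tight solution has a negative serving — not a feasible corner.
quinoa + salmon with both tight: 0.7539 servings and 4.773 servings → $14.51.
So the least-cost plan costs $8.10.

$8.10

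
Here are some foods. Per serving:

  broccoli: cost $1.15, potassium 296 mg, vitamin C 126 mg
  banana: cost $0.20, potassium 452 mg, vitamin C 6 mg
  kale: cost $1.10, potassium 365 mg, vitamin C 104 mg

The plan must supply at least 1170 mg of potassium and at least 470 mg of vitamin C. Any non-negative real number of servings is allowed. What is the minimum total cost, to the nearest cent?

$4.31

Compare the cost at each extreme point of the feasible region.
broccoli only: max(1170/296, 470/126) = 3.953 servings → $4.55.
banana only: max(1170/452, 470/6) = 78.33 servings → $15.67.
kale only: max(1170/365, 470/104) = 4.519 servings → $4.97.
broccoli + banana with both tight: 3.723 servings and 0.1504 servings → $4.31.
broccoli + kale with both tight: 3.28 servings and 0.5458 servings → $4.37.
banana + kale: intersection lies outside the first quadrant.
The minimum over all feasible corners is $4.31.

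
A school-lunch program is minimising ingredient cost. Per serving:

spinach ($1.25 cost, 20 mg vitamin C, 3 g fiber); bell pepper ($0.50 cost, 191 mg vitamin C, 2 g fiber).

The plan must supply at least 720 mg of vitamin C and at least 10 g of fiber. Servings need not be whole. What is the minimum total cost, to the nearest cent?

$2.50

spinach only: max(720/20, 10/3) = 36 servings → $45.00.
bell pepper only: max(720/191, 10/2) = 5 servings → $2.50.
spinach + bell pepper with both tight: 0.8818 servings and 3.677 servings → $2.94.
Cheapest feasible corner: $2.50.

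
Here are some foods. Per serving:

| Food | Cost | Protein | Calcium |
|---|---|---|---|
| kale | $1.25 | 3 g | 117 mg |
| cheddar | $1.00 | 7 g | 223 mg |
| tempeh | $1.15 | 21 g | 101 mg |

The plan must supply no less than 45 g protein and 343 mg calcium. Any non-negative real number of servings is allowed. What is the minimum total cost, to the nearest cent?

The cheapest plan sits at a corner of the feasible region — with two constraints it uses at most two foods.
kale only: max(45/3, 343/117) = 15 servings → $18.75.
cheddar only: max(45/7, 343/223) = 6.429 servings → $6.43.
tempeh only: max(45/21, 343/101) = 3.396 servings → $3.91.
kale + cheddar: intersection lies outside the first quadrant.
kale + tempeh with both tight: 1.234 servings and 1.967 servings → $3.80.
cheddar + tempeh with both tight: 0.6685 servings and 1.92 servings → $2.88.
So the least-cost plan costs $2.88.

$2.88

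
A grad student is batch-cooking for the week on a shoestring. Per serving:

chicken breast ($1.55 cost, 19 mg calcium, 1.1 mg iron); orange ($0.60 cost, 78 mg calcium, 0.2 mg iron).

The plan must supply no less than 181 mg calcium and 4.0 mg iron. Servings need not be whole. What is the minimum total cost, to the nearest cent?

For a min-cost LP with two ≥-constraints, a basic feasible solution has at most two positive variables.
chicken breast only: max(181/19, 4.0/1.1) = 9.526 servings → $14.77.
orange only: max(181/78, 4.0/0.2) = 20 servings → $12.00.
chicken breast + orange with both tight: 3.363 servings and 1.501 servings → $6.11.
Cheapest feasible corner: $6.11.

$6.11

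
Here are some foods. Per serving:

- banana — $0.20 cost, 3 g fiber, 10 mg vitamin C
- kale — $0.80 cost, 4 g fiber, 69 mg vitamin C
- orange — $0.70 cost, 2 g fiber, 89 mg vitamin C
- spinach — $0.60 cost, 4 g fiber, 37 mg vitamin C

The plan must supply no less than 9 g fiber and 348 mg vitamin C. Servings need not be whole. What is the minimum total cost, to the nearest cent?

An LP optimum is at a vertex; with two nutrient constraints at most two foods are used. Check each candidate.
banana only: max(9/3, 348/10) = 34.8 servings → $6.96.
kale only: max(9/4, 348/69) = 5.043 servings → $4.03.
orange only: max(9/2, 348/89) = 4.5 servings → $3.15.
spinach only: max(9/4, 348/37) = 9.405 servings → $5.64.
banana + kale: intersection lies outside the first quadrant.
banana + orange with both tight: 0.4251 servings and 3.862 servings → $2.79.
banana + spinach with both targets exact would need a negative amount; discard.
kale + orange with both tight: 0.4817 servings and 3.537 servings → $2.86.
kale + spinach: the both-tight solution has a negative serving — not a feasible corner.
orange + spinach with both tight: 3.755 servings and 0.3723 servings → $2.85.
The minimum over all feasible corners is $2.79.

$2.79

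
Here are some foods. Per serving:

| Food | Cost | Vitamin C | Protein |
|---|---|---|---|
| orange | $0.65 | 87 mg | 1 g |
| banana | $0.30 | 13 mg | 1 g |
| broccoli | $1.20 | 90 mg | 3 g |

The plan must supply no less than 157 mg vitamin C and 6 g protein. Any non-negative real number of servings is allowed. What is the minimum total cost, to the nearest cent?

Check every corner: each single food scaled to meet both minima, and each pair solved so both constraints bind.
orange only: max(157/87, 6/1) = 6 servings → $3.90.
banana only: max(157/13, 6/1) = 12.08 servings → $3.62.
broccoli only: max(157/90, 6/3) = 2 servings → $2.40.
orange + banana with both tight: 1.068 servings and 4.932 servings → $2.17.
orange + broccoli with both targets exact would need a negative amount; discard.
banana + broccoli with both tight: 1.353 servings and 1.549 servings → $2.26.
Cheapest feasible corner: $2.17.

$2.17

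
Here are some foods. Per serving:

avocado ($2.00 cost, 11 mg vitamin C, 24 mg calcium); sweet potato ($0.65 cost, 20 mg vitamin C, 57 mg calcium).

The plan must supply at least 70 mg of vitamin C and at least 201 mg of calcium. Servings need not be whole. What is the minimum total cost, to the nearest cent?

An LP optimum is at a vertex; with two nutrient constraints at most two foods are used. Check each candidate.
avocado only: max(70/11, 201/24) = 8.375 servings → $16.75.
sweet potato only: max(70/20, 201/57) = 3.526 servings → $2.29.
avocado + sweet potato: intersection lies outside the first quadrant.
So the least-cost plan costs $2.29.

$2.29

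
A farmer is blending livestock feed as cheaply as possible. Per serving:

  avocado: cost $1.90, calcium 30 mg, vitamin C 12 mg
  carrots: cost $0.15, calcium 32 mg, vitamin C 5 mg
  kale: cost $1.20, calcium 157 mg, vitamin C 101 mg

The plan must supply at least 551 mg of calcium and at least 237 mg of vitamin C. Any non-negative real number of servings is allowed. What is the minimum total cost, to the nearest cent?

$3.50

Check every corner: each single food scaled to meet both minima, and each pair solved so both constraints bind.
avocado only: max(551/30, 237/12) = 19.75 servings → $37.52.
carrots only: max(551/32, 237/5) = 47.4 servings → $7.11.
kale only: max(551/157, 237/101) = 3.51 servings → $4.21.
avocado + carrots: intersection lies outside the first quadrant.
avocado + kale with both tight: 16.09 servings and 0.4346 servings → $31.10.
carrots + kale with both tight: 7.537 servings and 1.973 servings → $3.50.
Cheapest feasible corner: $3.50.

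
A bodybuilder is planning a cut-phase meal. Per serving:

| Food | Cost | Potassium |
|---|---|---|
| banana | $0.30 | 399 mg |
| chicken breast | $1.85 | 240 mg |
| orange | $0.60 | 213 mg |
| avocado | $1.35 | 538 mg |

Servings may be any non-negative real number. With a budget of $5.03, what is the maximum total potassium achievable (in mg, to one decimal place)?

Potassium per dollar: banana 1330, avocado 398.5, orange 355, chicken breast 129.7.
With no serving limits, spend the whole cost allowance on banana: $5.03 / $0.30 × 399 mg = 6689.9 mg.

6689.9 mg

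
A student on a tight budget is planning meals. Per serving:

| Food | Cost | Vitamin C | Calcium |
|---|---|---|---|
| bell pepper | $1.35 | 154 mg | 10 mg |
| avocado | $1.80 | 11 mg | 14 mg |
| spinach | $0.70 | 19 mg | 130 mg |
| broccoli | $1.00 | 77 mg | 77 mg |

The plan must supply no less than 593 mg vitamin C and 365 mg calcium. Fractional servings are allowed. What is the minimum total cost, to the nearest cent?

Compare the cost at each extreme point of the feasible region.
bell pepper only: max(593/154, 365/10) = 36.5 servings → $49.27.
avocado only: max(593/11, 365/14) = 53.91 servings → $97.04.
spinach only: max(593/19, 365/130) = 31.21 servings → $21.85.
broccoli only: max(593/77, 365/77) = 7.701 servings → $7.70.
bell pepper + avocado with both tight: 2.095 servings and 24.57 servings → $47.06.
bell pepper + spinach with both tight: 3.538 servings and 2.536 servings → $6.55.
bell pepper + broccoli with both tight: 1.583 servings and 4.535 servings → $6.67.
avocado + spinach: intersection lies outside the first quadrant.
avocado + broccoli: intersection lies outside the first quadrant.
spinach + broccoli: the both-tight solution has a negative serving — not a feasible corner.
The minimum over all feasible corners is $6.55.

$6.55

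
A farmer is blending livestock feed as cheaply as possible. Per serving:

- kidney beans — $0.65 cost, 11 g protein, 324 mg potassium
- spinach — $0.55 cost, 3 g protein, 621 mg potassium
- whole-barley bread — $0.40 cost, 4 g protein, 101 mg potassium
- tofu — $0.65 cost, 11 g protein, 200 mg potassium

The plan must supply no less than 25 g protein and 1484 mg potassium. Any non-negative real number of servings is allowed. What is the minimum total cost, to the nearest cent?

A basic optimal solution has at most two foods positive. Try each food alone and each pair with both targets met exactly.
kidney beans only: max(25/11, 1484/324) = 4.58 servings → $2.98.
spinach only: max(25/3, 1484/621) = 8.333 servings → $4.58.
whole-barley bread only: max(25/4, 1484/101) = 14.69 servings → $5.88.
tofu only: max(25/11, 1484/200) = 7.42 servings → $4.82.
kidney beans + spinach with both tight: 1.89 servings and 1.404 servings → $2.00.
kidney beans + whole-barley bread: intersection lies outside the first quadrant.
kidney beans + tofu with both targets exact would need a negative amount; discard.
spinach + whole-barley bread with both tight: 1.564 servings and 5.077 servings → $2.89.
spinach + tofu with both tight: 1.817 servings and 1.777 servings → $2.15.
whole-barley bread + tofu with both targets exact would need a negative amount; discard.
The minimum over all feasible corners is $2.00.

$2.00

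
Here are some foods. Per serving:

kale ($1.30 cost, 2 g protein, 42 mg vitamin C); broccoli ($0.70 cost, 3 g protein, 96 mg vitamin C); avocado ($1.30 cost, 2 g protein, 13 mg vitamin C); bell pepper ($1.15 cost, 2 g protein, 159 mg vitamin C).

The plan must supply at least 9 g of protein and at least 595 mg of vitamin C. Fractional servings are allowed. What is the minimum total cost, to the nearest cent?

Two binding constraints pin down two serving amounts, so the optimal mix uses at most two foods. The candidates are each food alone (scaled to the tighter of protein/vitamin C) and each pair with both constraints tight.
kale only: max(9/2, 595/42) = 14.17 servings → $18.42.
broccoli only: max(9/3, 595/96) = 6.198 servings → $4.34.
avocado only: max(9/2, 595/13) = 45.77 servings → $59.50.
bell pepper only: max(9/2, 595/159) = 4.5 servings → $5.17.
kale + broccoli with both targets exact would need a negative amount; discard.
kale + avocado: intersection lies outside the first quadrant.
kale + bell pepper with both tight: 1.03 servings and 3.47 servings → $5.33.
broccoli + avocado: intersection lies outside the first quadrant.
broccoli + bell pepper with both tight: 0.8456 servings and 3.232 servings → $4.31.
avocado + bell pepper with both tight: 0.8253 servings and 3.675 servings → $5.30.
So the least-cost plan costs $4.31.

$4.31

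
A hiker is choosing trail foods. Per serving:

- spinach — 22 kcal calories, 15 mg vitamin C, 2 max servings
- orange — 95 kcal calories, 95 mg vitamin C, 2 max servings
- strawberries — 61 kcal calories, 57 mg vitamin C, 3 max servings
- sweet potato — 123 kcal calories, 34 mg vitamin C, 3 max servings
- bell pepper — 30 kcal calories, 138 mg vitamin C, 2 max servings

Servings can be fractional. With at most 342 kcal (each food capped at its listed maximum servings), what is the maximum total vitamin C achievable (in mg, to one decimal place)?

Vitamin C per kcal: bell pepper 4.6, orange 1, strawberries 0.9344, spinach 0.6818, sweet potato 0.2764.
Take 2 servings of bell pepper: uses 60 kcal, +276.0 mg vitamin C (running total 276.0 mg).
Take 2 servings of orange: uses 190 kcal, +190.0 mg vitamin C (running total 466.0 mg).
Take 1.508 servings of strawberries: uses 92 kcal, +86.0 mg vitamin C (running total 552.0 mg).
Greedy by best ratio exhausts the calories allowance optimally: 552.0 mg.

552.0 mg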